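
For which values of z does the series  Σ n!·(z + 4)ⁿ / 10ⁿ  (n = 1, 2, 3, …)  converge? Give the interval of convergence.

{-4}

By the ratio test, |a_{n+1}/a_n| = (n+1) · 1/10 → ∞.
The ratio grows without bound, so the series diverges whenever (z + 4) ≠ 0; it converges only at z = -4. R = 0.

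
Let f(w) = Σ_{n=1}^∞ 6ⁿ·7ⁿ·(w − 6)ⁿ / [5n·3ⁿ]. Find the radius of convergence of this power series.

R = 1/14

By the ratio test, |a_{n+1}/a_n| = [5n/5(n+1)] · 6·7/3 → 14.
Thus R = 1/(14) = 1/14.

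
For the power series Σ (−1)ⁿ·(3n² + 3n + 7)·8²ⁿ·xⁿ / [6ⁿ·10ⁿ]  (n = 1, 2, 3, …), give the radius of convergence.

R = 15/16

By the ratio test, |a_{n+1}/a_n| = [(3(n+1)² + 3(n+1) + 7)/(3n² + 3n + 7)] · 64/(6·10) → 16/15.
Hence the series converges for |x| < 1/(16/15) = 15/16, so the radius of convergence is 15/16.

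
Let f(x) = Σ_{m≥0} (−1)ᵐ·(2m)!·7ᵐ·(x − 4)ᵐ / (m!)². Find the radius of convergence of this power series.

R = 1/28

Ratio test: |a_{m+1}/a_m| = (2m+1)·(2m+2)/(m+1)² · 7 → 28 as m → ∞.
The series converges when 28 · |x − 4| < 1, giving R = 1/28.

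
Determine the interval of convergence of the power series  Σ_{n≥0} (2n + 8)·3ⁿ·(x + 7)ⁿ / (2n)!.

(−∞, ∞)

By the ratio test, |a_{n+1}/a_n| = (2(n+1) + 8)/(2n + 8) · 3 · 1/[(2n+1)·(2n+2)] → 0.
Since the limit is 0 < 1 for every x, the series converges on all of ℝ and R = ∞.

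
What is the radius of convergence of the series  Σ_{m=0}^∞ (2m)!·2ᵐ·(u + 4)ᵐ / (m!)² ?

R = 1/8

The ratio of consecutive coefficients is (2m+1)·(2m+2)/(m+1)² · 2 → 8.
Thus R = 1/(8) = 1/8.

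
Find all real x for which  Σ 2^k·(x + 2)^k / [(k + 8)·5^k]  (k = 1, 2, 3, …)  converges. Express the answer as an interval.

The ratio of consecutive coefficients is [(k + 8)/((k+1) + 8)] · 2/5 → 2/5.
The series converges when 2/5 · |x + 2| < 1, giving R = 5/2.
Check x = 1/2: the terms behave like c/k; limit comparison with the harmonic series gives divergence.
When x = -9/2, the terms alternate in sign and decrease monotonically to 0 in absolute value (size ~ c/k), so the alternating series test gives convergence.

[-9/2, 1/2)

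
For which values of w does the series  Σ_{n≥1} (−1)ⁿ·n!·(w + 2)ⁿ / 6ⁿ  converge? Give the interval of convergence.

Apply the ratio test: |a_{n+1}| / |a_n| = (n+1) · 1/6, which tends to ∞ as n → ∞.
Since the ratio → ∞, the series diverges for every w ≠ -2, and R = 0.

{-2}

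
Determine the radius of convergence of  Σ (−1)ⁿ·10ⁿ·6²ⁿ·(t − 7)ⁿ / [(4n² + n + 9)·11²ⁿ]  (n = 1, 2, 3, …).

Ratio test: |a_{n+1}/a_n| = [(4n² + n + 9)/(4(n+1)² + (n+1) + 9)] · 10·36/121 → 360/121 as n → ∞.
Thus R = 1/(360/121) = 121/360.

R = 121/360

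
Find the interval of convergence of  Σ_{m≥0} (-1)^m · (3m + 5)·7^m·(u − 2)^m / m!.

The ratio of consecutive coefficients is (3(m+1) + 5)/(3m + 5) · 7 · 1/(m+1) → 0.
The ratio tends to 0 regardless of u, hence R = ∞.

(−∞, ∞)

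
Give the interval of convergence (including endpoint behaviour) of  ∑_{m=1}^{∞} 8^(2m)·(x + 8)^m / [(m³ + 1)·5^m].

[-517/64, -507/64]

The ratio of consecutive coefficients is [(m³ + 1)/((m+1)³ + 1)] · 64/5 → 64/5.
The series converges when 64/5 · |x + 8| < 1, giving R = 5/64.
Check x = -507/64: the terms are on the order of 1/m³, so the series converges absolutely by comparison with the p-series (p = 3 > 1).
Endpoint x = -517/64: absolute convergence follows by limit comparison with Σ 1/m³.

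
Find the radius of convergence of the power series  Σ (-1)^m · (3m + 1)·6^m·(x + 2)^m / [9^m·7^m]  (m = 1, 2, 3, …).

Apply the ratio test: |a_{m+1}| / |a_m| = [(3(m+1) + 1)/(3m + 1)] · 6/(9·7), which tends to 2/21 as m → ∞.
Thus R = 1/(2/21) = 21/2.

R = 21/2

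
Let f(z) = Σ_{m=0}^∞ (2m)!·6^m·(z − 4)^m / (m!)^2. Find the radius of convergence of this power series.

Ratio test: |a_{m+1}/a_m| = (2m+1)·(2m+2)/(m+1)² · 6 → 24 as m → ∞.
Hence the series converges for |z − 4| < 1/(24) = 1/24, so the radius of convergence is 1/24.

R = 1/24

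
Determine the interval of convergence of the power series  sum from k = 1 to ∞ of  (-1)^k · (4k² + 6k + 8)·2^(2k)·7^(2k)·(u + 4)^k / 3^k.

(-787/196, -781/196)

By the ratio test, |a_{k+1}/a_k| = [(4(k+1)² + 6(k+1) + 8)/(4k² + 6k + 8)] · 4·49/3 → 196/3.
Thus R = 1/(196/3) = 3/196.
Check u = -781/196: the terms do not tend to 0, so the series diverges.
Check u = -787/196: the terms do not tend to 0, so the series diverges.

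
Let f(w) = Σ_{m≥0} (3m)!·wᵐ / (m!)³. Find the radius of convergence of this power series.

The ratio of consecutive coefficients is (3m+1)·(3m+2)·(3m+3)/(m+1)³ → 27.
Hence the series converges for |w| < 1/(27) = 1/27, so the radius of convergence is 1/27.

R = 1/27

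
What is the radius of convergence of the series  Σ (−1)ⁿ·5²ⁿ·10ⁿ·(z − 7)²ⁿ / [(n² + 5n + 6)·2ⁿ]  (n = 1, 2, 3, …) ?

R = √5/25

By the ratio test, |a_{n+1}/a_n| = [(n² + 5n + 6)/((n+1)² + 5(n+1) + 6)] · 25·10/2 → 125.
Since the exponent of (z − 7) increases by 2 each term, convergence requires |z − 7|² < 1/125, hence R = √5/25.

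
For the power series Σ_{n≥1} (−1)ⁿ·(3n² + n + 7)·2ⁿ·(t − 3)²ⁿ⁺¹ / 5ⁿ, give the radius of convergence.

Apply the ratio test: |a_{n+1}| / |a_n| = [(3(n+1)² + (n+1) + 7)/(3n² + n + 7)] · 2/5, which tends to 2/5 as n → ∞.
Successive powers of (t − 3) differ by 2, so the series converges when |t − 3|² · 2/5 < 1, i.e. |t − 3| < √(5/2). So R = √10/2.

R = √10/2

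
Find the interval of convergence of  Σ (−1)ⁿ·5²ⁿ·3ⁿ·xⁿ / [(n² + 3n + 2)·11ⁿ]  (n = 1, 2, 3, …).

Apply the ratio test: |a_{n+1}| / |a_n| = [(n² + 3n + 2)/((n+1)² + 3(n+1) + 2)] · 25·3/11, which tends to 75/11 as n → ∞.
The series converges when 75/11 · |x| < 1, giving R = 11/75.
Check x = 11/75: absolute convergence follows by limit comparison with Σ 1/n².
When x = -11/75, absolute convergence follows by limit comparison with Σ 1/n².

[-11/75, 11/75]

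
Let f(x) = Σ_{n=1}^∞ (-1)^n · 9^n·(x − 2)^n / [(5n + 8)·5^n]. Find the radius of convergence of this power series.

R = 5/9

Apply the ratio test: |a_{n+1}| / |a_n| = [(5n + 8)/(5(n+1) + 8)] · 9/5, which tends to 9/5 as n → ∞.
Thus R = 1/(9/5) = 5/9.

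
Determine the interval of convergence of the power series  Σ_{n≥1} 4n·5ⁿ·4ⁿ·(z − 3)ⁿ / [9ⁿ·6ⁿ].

(3/10, 57/10)

The ratio of consecutive coefficients is [4(n+1)/4n] · 5·4/(9·6) → 10/27.
Convergence for |z − 3| · 10/27 < 1, i.e. |z − 3| < 27/10. So R = 27/10.
Check z = 57/10: the n-th term does not approach 0; divergence by the term test.
At z = 3/10: the terms do not tend to 0, so the series diverges.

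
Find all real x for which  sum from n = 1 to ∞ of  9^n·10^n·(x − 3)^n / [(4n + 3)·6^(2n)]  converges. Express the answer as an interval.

Apply the ratio test: |a_{n+1}| / |a_n| = [(4n + 3)/(4(n+1) + 3)] · 9·10/36, which tends to 5/2 as n → ∞.
Hence the series converges for |x − 3| < 1/(5/2) = 2/5, so the radius of convergence is 2/5.
At x = 17/5: the terms are asymptotic to a nonzero constant times 1/n, so the series diverges by limit comparison with Σ 1/n.
Endpoint x = 13/5: the terms alternate in sign and decrease monotonically to 0 in absolute value (size ~ c/n), so the alternating series test gives convergence.

[13/5, 17/5)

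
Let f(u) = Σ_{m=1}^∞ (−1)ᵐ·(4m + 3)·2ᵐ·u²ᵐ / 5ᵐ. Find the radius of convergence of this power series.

R = √10/2

Apply the ratio test: |a_{m+1}| / |a_m| = [(4(m+1) + 3)/(4m + 3)] · 2/5, which tends to 2/5 as m → ∞.
Since the exponent of u increases by 2 each term, convergence requires |u|² < 5/2, hence R = √10/2.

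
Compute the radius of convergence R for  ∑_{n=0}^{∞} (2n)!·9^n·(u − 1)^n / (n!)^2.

By the ratio test, |a_{n+1}/a_n| = (2n+1)·(2n+2)/(n+1)² · 9 → 36.
Thus R = 1/(36) = 1/36.

R = 1/36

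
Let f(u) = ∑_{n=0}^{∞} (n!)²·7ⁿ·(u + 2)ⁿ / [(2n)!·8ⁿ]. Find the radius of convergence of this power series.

R = 32/7

Apply the ratio test: |a_{n+1}| / |a_n| = (n+1)²/[(2n+1)·(2n+2)] · 7/8, which tends to 7/32 as n → ∞.
Thus R = 1/(7/32) = 32/7.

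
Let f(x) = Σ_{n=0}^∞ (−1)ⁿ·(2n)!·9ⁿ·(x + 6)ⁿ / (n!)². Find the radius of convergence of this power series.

By the ratio test, |a_{n+1}/a_n| = (2n+1)·(2n+2)/(n+1)² · 9 → 36.
The series converges when 36 · |x + 6| < 1, giving R = 1/36.

R = 1/36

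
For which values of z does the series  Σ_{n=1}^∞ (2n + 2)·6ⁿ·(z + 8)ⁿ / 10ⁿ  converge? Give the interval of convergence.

(-29/3, -19/3)

Apply the ratio test: |a_{n+1}| / |a_n| = [(2(n+1) + 2)/(2n + 2)] · 6/10, which tends to 3/5 as n → ∞.
Hence the series converges for |z + 8| < 1/(3/5) = 5/3, so the radius of convergence is 5/3.
At z = -19/3: the terms have absolute value of order n, which does not tend to 0, so the series diverges by the divergence test.
Check z = -29/3: the terms have absolute value of order n, which does not tend to 0, so the series diverges by the divergence test.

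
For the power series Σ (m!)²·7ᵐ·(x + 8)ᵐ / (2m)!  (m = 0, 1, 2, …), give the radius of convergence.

Apply the ratio test: |a_{m+1}| / |a_m| = (m+1)²/[(2m+1)·(2m+2)] · 7, which tends to 7/4 as m → ∞.
Convergence for |x + 8| · 7/4 < 1, i.e. |x + 8| < 4/7. So R = 4/7.

R = 4/7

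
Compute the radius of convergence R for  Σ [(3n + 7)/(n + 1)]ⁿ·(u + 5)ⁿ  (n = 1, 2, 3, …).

R = 1/3

Root test: |a_n|^(1/n) = (3n + 7)/(n + 1) → 3.
The series converges when 3 · |u + 5| < 1, giving R = 1/3.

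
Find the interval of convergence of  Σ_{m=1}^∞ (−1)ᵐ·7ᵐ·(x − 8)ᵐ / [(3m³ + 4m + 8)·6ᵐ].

The ratio of consecutive coefficients is [(3m³ + 4m + 8)/(3(m+1)³ + 4(m+1) + 8)] · 7/6 → 7/6.
Convergence for |x − 8| · 7/6 < 1, i.e. |x − 8| < 6/7. So R = 6/7.
Check x = 62/7: the terms are on the order of 1/m³, so the series converges absolutely by comparison with the p-series (p = 3 > 1).
When x = 50/7, the terms are on the order of 1/m³, so the series converges absolutely by comparison with the p-series (p = 3 > 1).

[50/7, 62/7]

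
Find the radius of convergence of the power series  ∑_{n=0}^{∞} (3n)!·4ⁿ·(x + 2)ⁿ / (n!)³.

Ratio test: |a_{n+1}/a_n| = (3n+1)·(3n+2)·(3n+3)/(n+1)³ · 4 → 108 as n → ∞.
Convergence for |x + 2| · 108 < 1, i.e. |x + 2| < 1/108. So R = 1/108.

R = 1/108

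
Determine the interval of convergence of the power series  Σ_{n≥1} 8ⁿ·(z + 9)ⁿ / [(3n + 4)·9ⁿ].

[-81/8, -63/8)

The ratio of consecutive coefficients is [(3n + 4)/(3(n+1) + 4)] · 8/9 → 8/9.
Convergence for |z + 9| · 8/9 < 1, i.e. |z + 9| < 9/8. So R = 9/8.
At z = -63/8: the terms behave like c/n; limit comparison with the harmonic series gives divergence.
At z = -81/8: an alternating series whose terms decrease to 0 in absolute value, so it converges by the Leibniz criterion.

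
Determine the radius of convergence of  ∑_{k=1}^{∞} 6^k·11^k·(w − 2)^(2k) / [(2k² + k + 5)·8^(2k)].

Ratio test: |a_{k+1}/a_k| = [(2k² + k + 5)/(2(k+1)² + (k+1) + 5)] · 6·11/64 → 33/32 as k → ∞.
Since the exponent of (w − 2) increases by 2 each term, convergence requires |w − 2|² < 32/33, hence R = 4√66/33.

R = 4√66/33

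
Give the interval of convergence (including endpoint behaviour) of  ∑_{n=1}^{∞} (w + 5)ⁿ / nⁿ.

Applying the root test, |a_n|^(1/n) = 1/n → 0.
The limit is 0 for every w, so R = ∞.

(−∞, ∞)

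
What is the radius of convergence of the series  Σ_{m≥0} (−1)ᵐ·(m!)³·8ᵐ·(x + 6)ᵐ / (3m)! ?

The ratio of consecutive coefficients is (m+1)³/[(3m+1)·(3m+2)·(3m+3)] · 8 → 8/27.
Hence the series converges for |x + 6| < 1/(8/27) = 27/8, so the radius of convergence is 27/8.

R = 27/8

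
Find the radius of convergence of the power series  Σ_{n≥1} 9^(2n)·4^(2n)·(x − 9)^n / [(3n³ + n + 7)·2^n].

Apply the ratio test: |a_{n+1}| / |a_n| = [(3n³ + n + 7)/(3(n+1)³ + (n+1) + 7)] · 81·16/2, which tends to 648 as n → ∞.
Thus R = 1/(648) = 1/648.

R = 1/648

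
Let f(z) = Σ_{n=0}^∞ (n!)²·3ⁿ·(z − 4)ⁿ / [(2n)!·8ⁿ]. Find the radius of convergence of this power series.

R = 32/3

The ratio of consecutive coefficients is (n+1)²/[(2n+1)·(2n+2)] · 3/8 → 3/32.
Convergence for |z − 4| · 3/32 < 1, i.e. |z − 4| < 32/3. So R = 32/3.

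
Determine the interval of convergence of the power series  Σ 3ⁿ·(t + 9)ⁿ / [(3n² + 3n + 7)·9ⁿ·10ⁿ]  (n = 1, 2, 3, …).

Ratio test: |a_{n+1}/a_n| = [(3n² + 3n + 7)/(3(n+1)² + 3(n+1) + 7)] · 3/(9·10) → 1/30 as n → ∞.
Convergence for |t + 9| · 1/30 < 1, i.e. |t + 9| < 30. So R = 30.
When t = 21, the series is dominated by a constant times Σ 1/n², which converges (p = 2 > 1).
When t = -39, the terms are on the order of 1/n², so the series converges absolutely by comparison with the p-series (p = 2 > 1).

[-39, 21]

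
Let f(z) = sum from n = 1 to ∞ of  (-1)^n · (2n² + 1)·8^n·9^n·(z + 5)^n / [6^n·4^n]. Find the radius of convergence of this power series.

R = 1/3

By the ratio test, |a_{n+1}/a_n| = [(2(n+1)² + 1)/(2n² + 1)] · 8·9/(6·4) → 3.
The series converges when 3 · |z + 5| < 1, giving R = 1/3.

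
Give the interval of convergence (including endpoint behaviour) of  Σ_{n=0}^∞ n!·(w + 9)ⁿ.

Apply the ratio test: |a_{n+1}| / |a_n| = (n+1), which tends to ∞ as n → ∞.
The ratio grows without bound, so the series diverges whenever (w + 9) ≠ 0; it converges only at w = -9. R = 0.

{-9}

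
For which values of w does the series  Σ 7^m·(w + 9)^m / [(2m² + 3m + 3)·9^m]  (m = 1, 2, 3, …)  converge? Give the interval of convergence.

[-72/7, -54/7]

The ratio of consecutive coefficients is [(2m² + 3m + 3)/(2(m+1)² + 3(m+1) + 3)] · 7/9 → 7/9.
The series converges when 7/9 · |w + 9| < 1, giving R = 9/7.
At w = -54/7: absolute convergence follows by limit comparison with Σ 1/m².
At w = -72/7: the series is dominated by a constant times Σ 1/m², which converges (p = 2 > 1).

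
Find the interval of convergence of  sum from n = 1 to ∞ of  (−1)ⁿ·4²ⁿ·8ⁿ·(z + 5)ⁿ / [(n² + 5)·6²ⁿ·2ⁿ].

The ratio of consecutive coefficients is [(n² + 5)/((n+1)² + 5)] · 16·8/(36·2) → 16/9.
Thus R = 1/(16/9) = 9/16.
When z = -71/16, the series is dominated by a constant times Σ 1/n², which converges (p = 2 > 1).
Endpoint z = -89/16: the series is dominated by a constant times Σ 1/n², which converges (p = 2 > 1).

[-89/16, -71/16]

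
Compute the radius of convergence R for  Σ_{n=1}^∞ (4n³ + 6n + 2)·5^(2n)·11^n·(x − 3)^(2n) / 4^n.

R = 2√11/55

Ratio test: |a_{n+1}/a_n| = [(4(n+1)³ + 6(n+1) + 2)/(4n³ + 6n + 2)] · 25·11/4 → 275/4 as n → ∞.
Writing y = (x − 3)², the series in y has radius 4/275, so |x − 3| < √(4/275) and R = 2√11/55.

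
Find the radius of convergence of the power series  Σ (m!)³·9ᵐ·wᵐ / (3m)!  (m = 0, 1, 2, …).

The ratio of consecutive coefficients is (m+1)³/[(3m+1)·(3m+2)·(3m+3)] · 9 → 1/3.
Thus R = 1/(1/3) = 3.

R = 3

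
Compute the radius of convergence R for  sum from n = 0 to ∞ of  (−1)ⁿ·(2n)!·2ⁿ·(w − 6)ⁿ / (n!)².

R = 1/8

Ratio test: |a_{n+1}/a_n| = (2n+1)·(2n+2)/(n+1)² · 2 → 8 as n → ∞.
Hence the series converges for |w − 6| < 1/(8) = 1/8, so the radius of convergence is 1/8.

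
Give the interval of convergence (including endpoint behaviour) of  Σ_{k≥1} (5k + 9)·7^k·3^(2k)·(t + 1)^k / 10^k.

The ratio of consecutive coefficients is [(5(k+1) + 9)/(5k + 9)] · 7·9/10 → 63/10.
Hence the series converges for |t + 1| < 1/(63/10) = 10/63, so the radius of convergence is 10/63.
When t = -53/63, the terms have absolute value of order k, which does not tend to 0, so the series diverges by the divergence test.
At t = -73/63: the terms have absolute value of order k, which does not tend to 0, so the series diverges by the divergence test.

(-73/63, -53/63)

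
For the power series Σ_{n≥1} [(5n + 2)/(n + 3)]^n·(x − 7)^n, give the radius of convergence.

R = 1/5

Root test: |a_n|^(1/n) = (5n + 2)/(n + 3) → 5.
Thus R = 1/(5) = 1/5.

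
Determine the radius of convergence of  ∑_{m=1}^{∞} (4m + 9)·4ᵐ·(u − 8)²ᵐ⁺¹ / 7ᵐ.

R = √7/2

Apply the ratio test: |a_{m+1}| / |a_m| = [(4(m+1) + 9)/(4m + 9)] · 4/7, which tends to 4/7 as m → ∞.
Since the exponent of (u − 8) increases by 2 each term, convergence requires |u − 8|² < 7/4, hence R = √7/2.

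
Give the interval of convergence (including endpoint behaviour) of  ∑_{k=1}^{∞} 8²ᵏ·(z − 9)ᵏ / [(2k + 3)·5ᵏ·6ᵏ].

[273/32, 303/32)

Apply the ratio test: |a_{k+1}| / |a_k| = [(2k + 3)/(2(k+1) + 3)] · 64/(5·6), which tends to 32/15 as k → ∞.
Thus R = 1/(32/15) = 15/32.
Check z = 303/32: the terms are asymptotic to a nonzero constant times 1/k, so the series diverges by limit comparison with Σ 1/k.
Endpoint z = 273/32: an alternating series whose terms decrease to 0 in absolute value, so it converges by the Leibniz criterion.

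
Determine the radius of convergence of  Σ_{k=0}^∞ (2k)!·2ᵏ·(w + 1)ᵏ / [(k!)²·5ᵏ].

The ratio of consecutive coefficients is (2k+1)·(2k+2)/(k+1)² · 2/5 → 8/5.
Thus R = 1/(8/5) = 5/8.

R = 5/8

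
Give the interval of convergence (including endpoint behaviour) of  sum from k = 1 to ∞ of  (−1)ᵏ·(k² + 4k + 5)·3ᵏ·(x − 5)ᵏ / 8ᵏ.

Apply the ratio test: |a_{k+1}| / |a_k| = [((k+1)² + 4(k+1) + 5)/(k² + 4k + 5)] · 3/8, which tends to 3/8 as k → ∞.
Hence the series converges for |x − 5| < 1/(3/8) = 8/3, so the radius of convergence is 8/3.
Check x = 23/3: the terms have absolute value of order k², which does not tend to 0, so the series diverges by the divergence test.
When x = 7/3, the terms have absolute value of order k², which does not tend to 0, so the series diverges by the divergence test.

(7/3, 23/3)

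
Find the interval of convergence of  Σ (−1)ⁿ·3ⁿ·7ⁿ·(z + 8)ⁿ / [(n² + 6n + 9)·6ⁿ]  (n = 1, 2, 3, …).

[-58/7, -54/7]

The ratio of consecutive coefficients is [(n² + 6n + 9)/((n+1)² + 6(n+1) + 9)] · 3·7/6 → 7/2.
The series converges when 7/2 · |z + 8| < 1, giving R = 2/7.
When z = -54/7, absolute convergence follows by limit comparison with Σ 1/n².
When z = -58/7, the series is dominated by a constant times Σ 1/n², which converges (p = 2 > 1).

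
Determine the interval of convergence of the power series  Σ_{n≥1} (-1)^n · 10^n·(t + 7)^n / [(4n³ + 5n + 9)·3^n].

[-73/10, -67/10]

Apply the ratio test: |a_{n+1}| / |a_n| = [(4n³ + 5n + 9)/(4(n+1)³ + 5(n+1) + 9)] · 10/3, which tends to 10/3 as n → ∞.
Thus R = 1/(10/3) = 3/10.
Endpoint t = -67/10: the series is dominated by a constant times Σ 1/n³, which converges (p = 3 > 1).
Endpoint t = -73/10: the series is dominated by a constant times Σ 1/n³, which converges (p = 3 > 1).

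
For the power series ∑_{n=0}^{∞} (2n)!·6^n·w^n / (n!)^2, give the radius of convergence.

R = 1/24

By the ratio test, |a_{n+1}/a_n| = (2n+1)·(2n+2)/(n+1)² · 6 → 24.
The series converges when 24 · |w| < 1, giving R = 1/24.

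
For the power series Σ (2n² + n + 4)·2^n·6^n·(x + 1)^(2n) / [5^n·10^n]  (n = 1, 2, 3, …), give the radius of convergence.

By the ratio test, |a_{n+1}/a_n| = [(2(n+1)² + (n+1) + 4)/(2n² + n + 4)] · 2·6/(5·10) → 6/25.
Successive powers of (x + 1) differ by 2, so the series converges when |x + 1|² · 6/25 < 1, i.e. |x + 1| < √(25/6). So R = 5√6/6.

R = 5√6/6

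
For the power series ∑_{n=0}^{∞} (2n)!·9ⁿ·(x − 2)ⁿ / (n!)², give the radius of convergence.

By the ratio test, |a_{n+1}/a_n| = (2n+1)·(2n+2)/(n+1)² · 9 → 36.
Convergence for |x − 2| · 36 < 1, i.e. |x − 2| < 1/36. So R = 1/36.

R = 1/36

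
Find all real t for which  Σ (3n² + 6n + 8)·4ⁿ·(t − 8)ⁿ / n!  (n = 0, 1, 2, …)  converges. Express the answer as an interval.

By the ratio test, |a_{n+1}/a_n| = (3(n+1)² + 6(n+1) + 8)/(3n² + 6n + 8) · 4 · 1/(n+1) → 0.
Since the limit is 0 < 1 for every t, the series converges on all of ℝ and R = ∞.

(−∞, ∞)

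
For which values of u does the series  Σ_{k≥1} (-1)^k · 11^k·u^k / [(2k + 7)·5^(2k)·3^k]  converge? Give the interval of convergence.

Ratio test: |a_{k+1}/a_k| = [(2k + 7)/(2(k+1) + 7)] · 11/(25·3) → 11/75 as k → ∞.
Thus R = 1/(11/75) = 75/11.
Endpoint u = 75/11: the terms alternate in sign and decrease monotonically to 0 in absolute value (size ~ c/k), so the alternating series test gives convergence.
Endpoint u = -75/11: the terms are asymptotic to a nonzero constant times 1/k, so the series diverges by limit comparison with Σ 1/k.

(-75/11, 75/11]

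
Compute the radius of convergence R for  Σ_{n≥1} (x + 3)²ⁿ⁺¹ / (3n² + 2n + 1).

R = 1

Apply the ratio test: |a_{n+1}| / |a_n| = (3n² + 2n + 1)/(3(n+1)² + 2(n+1) + 1), which tends to 1 as n → ∞.
Successive powers of (x + 3) differ by 2, so the series converges when |x + 3|² · 1 < 1, i.e. |x + 3| < √(1) = 1. So R = 1.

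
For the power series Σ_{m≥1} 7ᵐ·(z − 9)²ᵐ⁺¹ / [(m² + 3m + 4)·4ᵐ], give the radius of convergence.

Apply the ratio test: |a_{m+1}| / |a_m| = [(m² + 3m + 4)/((m+1)² + 3(m+1) + 4)] · 7/4, which tends to 7/4 as m → ∞.
Writing y = (z − 9)², the series in y has radius 4/7, so |z − 9| < √(4/7) and R = 2√7/7.

R = 2√7/7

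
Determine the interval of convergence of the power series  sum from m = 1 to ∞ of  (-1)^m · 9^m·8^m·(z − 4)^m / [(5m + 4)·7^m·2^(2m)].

(65/18, 79/18]

Ratio test: |a_{m+1}/a_m| = [(5m + 4)/(5(m+1) + 4)] · 9·8/(7·4) → 18/7 as m → ∞.
Hence the series converges for |z − 4| < 1/(18/7) = 7/18, so the radius of convergence is 7/18.
Check z = 79/18: convergence follows from the alternating series test (terms decrease monotonically to 0).
When z = 65/18, the terms are asymptotic to a nonzero constant times 1/m, so the series diverges by limit comparison with Σ 1/m.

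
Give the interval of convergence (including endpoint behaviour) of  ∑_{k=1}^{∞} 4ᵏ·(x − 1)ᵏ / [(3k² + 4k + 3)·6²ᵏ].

[-8, 10]

Ratio test: |a_{k+1}/a_k| = [(3k² + 4k + 3)/(3(k+1)² + 4(k+1) + 3)] · 4/36 → 1/9 as k → ∞.
Thus R = 1/(1/9) = 9.
At x = 10: the series is dominated by a constant times Σ 1/k², which converges (p = 2 > 1).
Endpoint x = -8: absolute convergence follows by limit comparison with Σ 1/k².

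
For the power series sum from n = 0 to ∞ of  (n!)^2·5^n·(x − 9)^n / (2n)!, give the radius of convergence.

Apply the ratio test: |a_{n+1}| / |a_n| = (n+1)²/[(2n+1)·(2n+2)] · 5, which tends to 5/4 as n → ∞.
Convergence for |x − 9| · 5/4 < 1, i.e. |x − 9| < 4/5. So R = 4/5.

R = 4/5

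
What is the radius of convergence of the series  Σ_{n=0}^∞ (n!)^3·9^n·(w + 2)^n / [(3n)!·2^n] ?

R = 6

By the ratio test, |a_{n+1}/a_n| = (n+1)³/[(3n+1)·(3n+2)·(3n+3)] · 9/2 → 1/6.
Hence the series converges for |w + 2| < 1/(1/6) = 6, so the radius of convergence is 6.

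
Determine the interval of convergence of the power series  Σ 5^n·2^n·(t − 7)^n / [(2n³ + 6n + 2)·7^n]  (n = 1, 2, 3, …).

Ratio test: |a_{n+1}/a_n| = [(2n³ + 6n + 2)/(2(n+1)³ + 6(n+1) + 2)] · 5·2/7 → 10/7 as n → ∞.
Convergence for |t − 7| · 10/7 < 1, i.e. |t − 7| < 7/10. So R = 7/10.
When t = 77/10, absolute convergence follows by limit comparison with Σ 1/n³.
At t = 63/10: absolute convergence follows by limit comparison with Σ 1/n³.

[63/10, 77/10]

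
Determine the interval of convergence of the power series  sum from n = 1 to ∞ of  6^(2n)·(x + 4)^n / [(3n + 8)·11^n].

[-155/36, -133/36)

The ratio of consecutive coefficients is [(3n + 8)/(3(n+1) + 8)] · 36/11 → 36/11.
Thus R = 1/(36/11) = 11/36.
When x = -133/36, the terms behave like c/n; limit comparison with the harmonic series gives divergence.
Endpoint x = -155/36: the terms alternate in sign and decrease monotonically to 0 in absolute value (size ~ c/n), so the alternating series test gives convergence.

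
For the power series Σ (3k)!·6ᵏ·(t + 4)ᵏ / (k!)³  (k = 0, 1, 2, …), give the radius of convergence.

The ratio of consecutive coefficients is (3k+1)·(3k+2)·(3k+3)/(k+1)³ · 6 → 162.
The series converges when 162 · |t + 4| < 1, giving R = 1/162.

R = 1/162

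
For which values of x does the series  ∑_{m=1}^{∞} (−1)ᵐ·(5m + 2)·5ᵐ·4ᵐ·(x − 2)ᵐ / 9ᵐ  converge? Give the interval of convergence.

Apply the ratio test: |a_{m+1}| / |a_m| = [(5(m+1) + 2)/(5m + 2)] · 5·4/9, which tends to 20/9 as m → ∞.
Hence the series converges for |x − 2| < 1/(20/9) = 9/20, so the radius of convergence is 9/20.
Endpoint x = 49/20: the m-th term does not approach 0; divergence by the term test.
When x = 31/20, the terms have absolute value of order m, which does not tend to 0, so the series diverges by the divergence test.

(31/20, 49/20)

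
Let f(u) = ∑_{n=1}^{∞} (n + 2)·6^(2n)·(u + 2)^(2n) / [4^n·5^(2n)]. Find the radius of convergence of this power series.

R = 5/3

By the ratio test, |a_{n+1}/a_n| = [((n+1) + 2)/(n + 2)] · 36/(4·25) → 9/25.
Writing y = (u + 2)², the series in y has radius 25/9, so |u + 2| < √(25/9) = 5/3 and R = 5/3.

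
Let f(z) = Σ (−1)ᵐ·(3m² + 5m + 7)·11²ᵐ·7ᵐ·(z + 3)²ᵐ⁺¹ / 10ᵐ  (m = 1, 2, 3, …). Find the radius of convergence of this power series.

The ratio of consecutive coefficients is [(3(m+1)² + 5(m+1) + 7)/(3m² + 5m + 7)] · 121·7/10 → 847/10.
Successive powers of (z + 3) differ by 2, so the series converges when |z + 3|² · 847/10 < 1, i.e. |z + 3| < √(10/847). So R = √70/77.

R = √70/77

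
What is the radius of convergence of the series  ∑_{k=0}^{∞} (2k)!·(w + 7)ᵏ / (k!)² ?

The ratio of consecutive coefficients is (2k+1)·(2k+2)/(k+1)² → 4.
Hence the series converges for |w + 7| < 1/(4) = 1/4, so the radius of convergence is 1/4.

R = 1/4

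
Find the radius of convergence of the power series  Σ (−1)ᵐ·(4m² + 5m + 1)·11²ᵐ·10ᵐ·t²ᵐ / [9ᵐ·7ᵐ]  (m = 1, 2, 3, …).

R = 3√70/110

The ratio of consecutive coefficients is [(4(m+1)² + 5(m+1) + 1)/(4m² + 5m + 1)] · 121·10/(9·7) → 1210/63.
Successive powers of t differ by 2, so the series converges when |t|² · 1210/63 < 1, i.e. |t| < √(63/1210). So R = 3√70/110.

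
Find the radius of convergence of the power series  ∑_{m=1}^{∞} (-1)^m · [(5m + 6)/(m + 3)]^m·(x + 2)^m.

R = 1/5

Applying the root test, |a_m|^(1/m) = (5m + 6)/(m + 3) → 5.
Thus R = 1/(5) = 1/5.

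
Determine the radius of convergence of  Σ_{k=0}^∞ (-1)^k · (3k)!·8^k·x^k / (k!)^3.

R = 1/216

The ratio of consecutive coefficients is (3k+1)·(3k+2)·(3k+3)/(k+1)³ · 8 → 216.
Hence the series converges for |x| < 1/(216) = 1/216, so the radius of convergence is 1/216.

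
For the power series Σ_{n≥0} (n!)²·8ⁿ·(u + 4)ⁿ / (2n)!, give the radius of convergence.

Ratio test: |a_{n+1}/a_n| = (n+1)²/[(2n+1)·(2n+2)] · 8 → 2 as n → ∞.
Hence the series converges for |u + 4| < 1/(2) = 1/2, so the radius of convergence is 1/2.

R = 1/2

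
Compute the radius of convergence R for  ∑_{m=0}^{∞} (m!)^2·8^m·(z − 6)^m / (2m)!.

R = 1/2

By the ratio test, |a_{m+1}/a_m| = (m+1)²/[(2m+1)·(2m+2)] · 8 → 2.
Convergence for |z − 6| · 2 < 1, i.e. |z − 6| < 1/2. So R = 1/2.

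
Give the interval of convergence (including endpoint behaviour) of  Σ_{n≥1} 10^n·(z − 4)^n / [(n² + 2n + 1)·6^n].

[17/5, 23/5]

Ratio test: |a_{n+1}/a_n| = [(n² + 2n + 1)/((n+1)² + 2(n+1) + 1)] · 10/6 → 5/3 as n → ∞.
Convergence for |z − 4| · 5/3 < 1, i.e. |z − 4| < 3/5. So R = 3/5.
Check z = 23/5: the terms are on the order of 1/n², so the series converges absolutely by comparison with the p-series (p = 2 > 1).
Check z = 17/5: absolute convergence follows by limit comparison with Σ 1/n².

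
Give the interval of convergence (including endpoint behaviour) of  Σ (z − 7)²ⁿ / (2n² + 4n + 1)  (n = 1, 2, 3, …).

Ratio test: |a_{n+1}/a_n| = (2n² + 4n + 1)/(2(n+1)² + 4(n+1) + 1) → 1 as n → ∞.
Since the exponent of (z − 7) increases by 2 each term, convergence requires |z − 7|² < 1, hence R = 1.
When z = 8, the series is dominated by a constant times Σ 1/n², which converges (p = 2 > 1).
Endpoint z = 6: absolute convergence follows by limit comparison with Σ 1/n².

[6, 8]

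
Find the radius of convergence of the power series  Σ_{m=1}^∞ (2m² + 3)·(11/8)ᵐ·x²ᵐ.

The ratio of consecutive coefficients is [(2(m+1)² + 3)/(2m² + 3)] · 11/8 → 11/8.
Since the exponent of x increases by 2 each term, convergence requires |x|² < 8/11, hence R = 2√22/11.

R = 2√22/11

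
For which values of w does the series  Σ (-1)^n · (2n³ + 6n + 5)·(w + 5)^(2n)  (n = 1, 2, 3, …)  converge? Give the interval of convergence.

(-6, -4)

Ratio test: |a_{n+1}/a_n| = (2(n+1)³ + 6(n+1) + 5)/(2n³ + 6n + 5) → 1 as n → ∞.
Since the exponent of (w + 5) increases by 2 each term, convergence requires |w + 5|² < 1, hence R = 1.
Check w = -4: the n-th term does not approach 0; divergence by the term test.
Check w = -6: the terms have absolute value of order n³, which does not tend to 0, so the series diverges by the divergence test.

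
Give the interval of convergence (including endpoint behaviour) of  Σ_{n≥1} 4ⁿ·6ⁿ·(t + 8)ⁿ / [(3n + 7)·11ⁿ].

[-203/24, -181/24)

Apply the ratio test: |a_{n+1}| / |a_n| = [(3n + 7)/(3(n+1) + 7)] · 4·6/11, which tends to 24/11 as n → ∞.
Hence the series converges for |t + 8| < 1/(24/11) = 11/24, so the radius of convergence is 11/24.
When t = -181/24, the terms behave like c/n; limit comparison with the harmonic series gives divergence.
At t = -203/24: an alternating series whose terms decrease to 0 in absolute value, so it converges by the Leibniz criterion.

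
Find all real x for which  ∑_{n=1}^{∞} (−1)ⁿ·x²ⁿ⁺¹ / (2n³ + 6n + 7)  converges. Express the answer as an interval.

[-1, 1]

The ratio of consecutive coefficients is (2n³ + 6n + 7)/(2(n+1)³ + 6(n+1) + 7) → 1.
Writing y = x², the series in y has radius 1, so |x| < √(1) = 1 and R = 1.
Endpoint x = 1: the terms are on the order of 1/n³, so the series converges absolutely by comparison with the p-series (p = 3 > 1).
Check x = -1: absolute convergence follows by limit comparison with Σ 1/n³.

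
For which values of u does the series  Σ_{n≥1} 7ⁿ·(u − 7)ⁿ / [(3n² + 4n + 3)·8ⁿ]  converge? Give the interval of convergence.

[41/7, 57/7]

Apply the ratio test: |a_{n+1}| / |a_n| = [(3n² + 4n + 3)/(3(n+1)² + 4(n+1) + 3)] · 7/8, which tends to 7/8 as n → ∞.
Convergence for |u − 7| · 7/8 < 1, i.e. |u − 7| < 8/7. So R = 8/7.
Endpoint u = 57/7: absolute convergence follows by limit comparison with Σ 1/n².
Check u = 41/7: the terms are on the order of 1/n², so the series converges absolutely by comparison with the p-series (p = 2 > 1).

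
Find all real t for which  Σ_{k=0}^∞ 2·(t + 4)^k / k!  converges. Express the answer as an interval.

Apply the ratio test: |a_{k+1}| / |a_k| = 2/2 · 1/(k+1), which tends to 0 as k → ∞.
Since the limit is 0 < 1 for every t, the series converges on all of ℝ and R = ∞.

(−∞, ∞)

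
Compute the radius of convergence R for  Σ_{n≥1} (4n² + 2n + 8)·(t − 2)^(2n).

Apply the ratio test: |a_{n+1}| / |a_n| = (4(n+1)² + 2(n+1) + 8)/(4n² + 2n + 8), which tends to 1 as n → ∞.
Successive powers of (t − 2) differ by 2, so the series converges when |t − 2|² · 1 < 1, i.e. |t − 2| < √(1) = 1. So R = 1.

R = 1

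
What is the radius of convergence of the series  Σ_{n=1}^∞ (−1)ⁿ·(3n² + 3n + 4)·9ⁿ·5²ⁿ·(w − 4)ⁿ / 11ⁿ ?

R = 11/225

The ratio of consecutive coefficients is [(3(n+1)² + 3(n+1) + 4)/(3n² + 3n + 4)] · 9·25/11 → 225/11.
The series converges when 225/11 · |w − 4| < 1, giving R = 11/225.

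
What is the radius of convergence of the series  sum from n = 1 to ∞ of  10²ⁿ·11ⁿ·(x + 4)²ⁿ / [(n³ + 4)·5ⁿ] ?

R = √55/110

The ratio of consecutive coefficients is [(n³ + 4)/((n+1)³ + 4)] · 100·11/5 → 220.
Since the exponent of (x + 4) increases by 2 each term, convergence requires |x + 4|² < 1/220, hence R = √55/110.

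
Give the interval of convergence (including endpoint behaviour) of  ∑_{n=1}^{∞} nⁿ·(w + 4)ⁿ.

Applying the root test, |a_n|^(1/n) = n → ∞.
Since the n-th root of |a_n| is unbounded, the series converges only at w = -4; R = 0.

{-4}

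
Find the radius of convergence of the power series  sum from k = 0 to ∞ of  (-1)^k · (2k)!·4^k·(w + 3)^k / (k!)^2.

The ratio of consecutive coefficients is (2k+1)·(2k+2)/(k+1)² · 4 → 16.
The series converges when 16 · |w + 3| < 1, giving R = 1/16.

R = 1/16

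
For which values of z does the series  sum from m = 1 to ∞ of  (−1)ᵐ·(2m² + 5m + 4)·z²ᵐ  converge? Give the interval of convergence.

Apply the ratio test: |a_{m+1}| / |a_m| = (2(m+1)² + 5(m+1) + 4)/(2m² + 5m + 4), which tends to 1 as m → ∞.
Successive powers of z differ by 2, so the series converges when |z|² · 1 < 1, i.e. |z| < √(1) = 1. So R = 1.
At z = 1: the terms have absolute value of order m², which does not tend to 0, so the series diverges by the divergence test.
When z = -1, the m-th term does not approach 0; divergence by the term test.

(-1, 1)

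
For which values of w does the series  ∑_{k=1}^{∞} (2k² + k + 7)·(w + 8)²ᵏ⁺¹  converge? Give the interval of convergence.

Ratio test: |a_{k+1}/a_k| = (2(k+1)² + (k+1) + 7)/(2k² + k + 7) → 1 as k → ∞.
Successive powers of (w + 8) differ by 2, so the series converges when |w + 8|² · 1 < 1, i.e. |w + 8| < √(1) = 1. So R = 1.
Check w = -7: the k-th term does not approach 0; divergence by the term test.
Endpoint w = -9: the terms do not tend to 0, so the series diverges.

(-9, -7)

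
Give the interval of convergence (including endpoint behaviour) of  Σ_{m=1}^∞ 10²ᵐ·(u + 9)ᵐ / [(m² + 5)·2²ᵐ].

[-226/25, -224/25]

Apply the ratio test: |a_{m+1}| / |a_m| = [(m² + 5)/((m+1)² + 5)] · 100/4, which tends to 25 as m → ∞.
Convergence for |u + 9| · 25 < 1, i.e. |u + 9| < 1/25. So R = 1/25.
When u = -224/25, absolute convergence follows by limit comparison with Σ 1/m².
When u = -226/25, the series is dominated by a constant times Σ 1/m², which converges (p = 2 > 1).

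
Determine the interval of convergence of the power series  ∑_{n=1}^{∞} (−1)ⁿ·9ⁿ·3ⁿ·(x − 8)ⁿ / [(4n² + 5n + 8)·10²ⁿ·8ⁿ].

Ratio test: |a_{n+1}/a_n| = [(4n² + 5n + 8)/(4(n+1)² + 5(n+1) + 8)] · 9·3/(100·8) → 27/800 as n → ∞.
Convergence for |x − 8| · 27/800 < 1, i.e. |x − 8| < 800/27. So R = 800/27.
Endpoint x = 1016/27: the series is dominated by a constant times Σ 1/n², which converges (p = 2 > 1).
Check x = -584/27: absolute convergence follows by limit comparison with Σ 1/n².

[-584/27, 1016/27]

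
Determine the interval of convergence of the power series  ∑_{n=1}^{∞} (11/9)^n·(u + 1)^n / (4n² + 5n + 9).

[-20/11, -2/11]

Ratio test: |a_{n+1}/a_n| = [(4n² + 5n + 9)/(4(n+1)² + 5(n+1) + 9)] · 11/9 → 11/9 as n → ∞.
Convergence for |u + 1| · 11/9 < 1, i.e. |u + 1| < 9/11. So R = 9/11.
When u = -2/11, absolute convergence follows by limit comparison with Σ 1/n².
At u = -20/11: absolute convergence follows by limit comparison with Σ 1/n².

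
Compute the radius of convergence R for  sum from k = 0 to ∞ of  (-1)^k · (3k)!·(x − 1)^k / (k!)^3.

R = 1/27

By the ratio test, |a_{k+1}/a_k| = (3k+1)·(3k+2)·(3k+3)/(k+1)³ → 27.
Thus R = 1/(27) = 1/27.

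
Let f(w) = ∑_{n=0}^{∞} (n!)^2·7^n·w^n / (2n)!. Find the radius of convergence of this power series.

By the ratio test, |a_{n+1}/a_n| = (n+1)²/[(2n+1)·(2n+2)] · 7 → 7/4.
Hence the series converges for |w| < 1/(7/4) = 4/7, so the radius of convergence is 4/7.

R = 4/7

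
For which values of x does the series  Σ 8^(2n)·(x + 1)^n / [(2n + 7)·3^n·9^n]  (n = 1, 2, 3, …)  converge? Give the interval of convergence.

[-91/64, -37/64)

The ratio of consecutive coefficients is [(2n + 7)/(2(n+1) + 7)] · 64/(3·9) → 64/27.
Convergence for |x + 1| · 64/27 < 1, i.e. |x + 1| < 27/64. So R = 27/64.
Check x = -37/64: the terms are asymptotic to a nonzero constant times 1/n, so the series diverges by limit comparison with Σ 1/n.
When x = -91/64, the terms alternate in sign and decrease monotonically to 0 in absolute value (size ~ c/n), so the alternating series test gives convergence.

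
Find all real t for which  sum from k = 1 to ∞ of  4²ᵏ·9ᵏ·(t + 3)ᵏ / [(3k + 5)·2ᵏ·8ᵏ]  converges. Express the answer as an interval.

Ratio test: |a_{k+1}/a_k| = [(3k + 5)/(3(k+1) + 5)] · 16·9/(2·8) → 9 as k → ∞.
Hence the series converges for |t + 3| < 1/(9) = 1/9, so the radius of convergence is 1/9.
At t = -26/9: the terms are asymptotic to a nonzero constant times 1/k, so the series diverges by limit comparison with Σ 1/k.
Check t = -28/9: an alternating series whose terms decrease to 0 in absolute value, so it converges by the Leibniz criterion.

[-28/9, -26/9)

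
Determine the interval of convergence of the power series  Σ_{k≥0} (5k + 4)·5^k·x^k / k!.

By the ratio test, |a_{k+1}/a_k| = (5(k+1) + 4)/(5k + 4) · 5 · 1/(k+1) → 0.
The limit is 0, so the series converges for all x; R = ∞.

(−∞, ∞)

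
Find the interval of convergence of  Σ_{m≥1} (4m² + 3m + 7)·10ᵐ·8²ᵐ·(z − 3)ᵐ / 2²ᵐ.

(479/160, 481/160)

The ratio of consecutive coefficients is [(4(m+1)² + 3(m+1) + 7)/(4m² + 3m + 7)] · 10·64/4 → 160.
Convergence for |z − 3| · 160 < 1, i.e. |z − 3| < 1/160. So R = 1/160.
Check z = 481/160: the terms do not tend to 0, so the series diverges.
At z = 479/160: the terms do not tend to 0, so the series diverges.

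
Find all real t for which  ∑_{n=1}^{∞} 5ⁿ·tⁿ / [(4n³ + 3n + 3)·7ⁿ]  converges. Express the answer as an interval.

The ratio of consecutive coefficients is [(4n³ + 3n + 3)/(4(n+1)³ + 3(n+1) + 3)] · 5/7 → 5/7.
Convergence for |t| · 5/7 < 1, i.e. |t| < 7/5. So R = 7/5.
When t = 7/5, absolute convergence follows by limit comparison with Σ 1/n³.
When t = -7/5, the series is dominated by a constant times Σ 1/n³, which converges (p = 3 > 1).

[-7/5, 7/5]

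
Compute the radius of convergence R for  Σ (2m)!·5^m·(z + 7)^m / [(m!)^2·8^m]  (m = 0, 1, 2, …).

Ratio test: |a_{m+1}/a_m| = (2m+1)·(2m+2)/(m+1)² · 5/8 → 5/2 as m → ∞.
The series converges when 5/2 · |z + 7| < 1, giving R = 2/5.

R = 2/5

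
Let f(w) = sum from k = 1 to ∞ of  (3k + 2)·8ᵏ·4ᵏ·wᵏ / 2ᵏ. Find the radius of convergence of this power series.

Ratio test: |a_{k+1}/a_k| = [(3(k+1) + 2)/(3k + 2)] · 8·4/2 → 16 as k → ∞.
The series converges when 16 · |w| < 1, giving R = 1/16.

R = 1/16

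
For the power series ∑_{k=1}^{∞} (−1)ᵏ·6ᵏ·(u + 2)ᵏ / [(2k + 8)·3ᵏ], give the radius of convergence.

Ratio test: |a_{k+1}/a_k| = [(2k + 8)/(2(k+1) + 8)] · 6/3 → 2 as k → ∞.
Convergence for |u + 2| · 2 < 1, i.e. |u + 2| < 1/2. So R = 1/2.

R = 1/2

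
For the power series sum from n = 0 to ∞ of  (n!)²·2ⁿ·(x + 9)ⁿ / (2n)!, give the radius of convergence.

Ratio test: |a_{n+1}/a_n| = (n+1)²/[(2n+1)·(2n+2)] · 2 → 1/2 as n → ∞.
Thus R = 1/(1/2) = 2.

R = 2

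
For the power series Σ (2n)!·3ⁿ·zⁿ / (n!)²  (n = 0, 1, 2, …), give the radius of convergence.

The ratio of consecutive coefficients is (2n+1)·(2n+2)/(n+1)² · 3 → 12.
Convergence for |z| · 12 < 1, i.e. |z| < 1/12. So R = 1/12.

R = 1/12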